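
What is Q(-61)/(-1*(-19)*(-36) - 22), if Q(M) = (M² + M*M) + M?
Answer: -7381/706 ≈ -10.455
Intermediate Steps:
Q(M) = M + 2*M² (Q(M) = (M² + M²) + M = 2*M² + M = M + 2*M²)
Q(-61)/(-1*(-19)*(-36) - 22) = (-61*(1 + 2*(-61)))/(-1*(-19)*(-36) - 22) = (-61*(1 - 122))/(19*(-36) - 22) = (-61*(-121))/(-684 - 22) = 7381/(-706) = 7381*(-1/706) = -7381/706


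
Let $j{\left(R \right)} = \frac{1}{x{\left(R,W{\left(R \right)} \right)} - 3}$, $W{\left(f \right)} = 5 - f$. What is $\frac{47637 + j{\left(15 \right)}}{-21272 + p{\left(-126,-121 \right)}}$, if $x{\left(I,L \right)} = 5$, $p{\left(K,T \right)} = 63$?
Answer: $- \frac{95275}{42418} \approx -2.2461$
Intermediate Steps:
$j{\left(R \right)} = \frac{1}{2}$ ($j{\left(R \right)} = \frac{1}{5 - 3} = \frac{1}{2}$)
$\frac{47637 + j{\left(15 \right)}}{-21272 + p{\left(-126,-121 \right)}} = \frac{47637 + \frac{1}{2}}{-21272 + 63} = \frac{95275}{2 \left(-21209\right)} = \frac{95275}{2} \left(- \frac{1}{21209}\right) = - \frac{95275}{42418}$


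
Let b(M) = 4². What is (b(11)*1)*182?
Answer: 2912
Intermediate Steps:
b(M) = 16
(b(11)*1)*182 = (16*1)*182 = 16*182 = 2912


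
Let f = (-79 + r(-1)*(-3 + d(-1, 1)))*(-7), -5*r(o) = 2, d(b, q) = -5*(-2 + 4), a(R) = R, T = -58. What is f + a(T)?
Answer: 2293/5 ≈ 458.60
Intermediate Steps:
d(b, q) = -10 (d(b, q) = -5*2 = -10)
r(o) = -⅖ (r(o) = -⅕*2 = -⅖)
f = 2583/5 (f = (-79 - 2*(-3 - 10)/5)*(-7) = (-79 - ⅖*(-13))*(-7) = (-79 + 26/5)*(-7) = -369/5*(-7) = 2583/5 ≈ 516.60)
f + a(T) = 2583/5 - 58 = 2293/5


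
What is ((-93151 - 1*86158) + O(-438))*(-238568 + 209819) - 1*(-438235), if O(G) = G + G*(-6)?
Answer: 5092432366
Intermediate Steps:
O(G) = -5*G (O(G) = G - 6*G = -5*G)
((-93151 - 1*86158) + O(-438))*(-238568 + 209819) - 1*(-438235) = ((-93151 - 1*86158) - 5*(-438))*(-238568 + 209819) - 1*(-438235) = ((-93151 - 86158) + 2190)*(-28749) + 438235 = (-179309 + 2190)*(-28749) + 438235 = -177119*(-28749) + 438235 = 5091994131 + 438235 = 5092432366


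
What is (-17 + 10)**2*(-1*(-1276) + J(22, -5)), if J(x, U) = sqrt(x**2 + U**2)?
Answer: 62524 + 49*sqrt(509) ≈ 63630.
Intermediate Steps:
J(x, U) = sqrt(U**2 + x**2)
(-17 + 10)**2*(-1*(-1276) + J(22, -5)) = (-17 + 10)**2*(-1*(-1276) + sqrt((-5)**2 + 22**2)) = (-7)**2*(1276 + sqrt(25 + 484)) = 49*(1276 + sqrt(509)) = 62524 + 49*sqrt(509)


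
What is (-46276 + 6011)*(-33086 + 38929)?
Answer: -235268395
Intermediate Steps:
(-46276 + 6011)*(-33086 + 38929) = -40265*5843 = -235268395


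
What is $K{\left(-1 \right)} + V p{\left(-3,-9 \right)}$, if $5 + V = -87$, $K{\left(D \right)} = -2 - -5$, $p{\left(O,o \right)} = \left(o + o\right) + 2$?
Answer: $1475$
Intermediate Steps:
$p{\left(O,o \right)} = 2 + 2 o$ ($p{\left(O,o \right)} = 2 o + 2 = 2 + 2 o$)
$K{\left(D \right)} = 3$ ($K{\left(D \right)} = -2 + 5 = 3$)
$V = -92$ ($V = -5 - 87 = -92$)
$K{\left(-1 \right)} + V p{\left(-3,-9 \right)} = 3 - 92 \left(2 + 2 \left(-9\right)\right) = 3 - 92 \left(2 - 18\right) = 3 - -1472 = 3 + 1472 = 1475$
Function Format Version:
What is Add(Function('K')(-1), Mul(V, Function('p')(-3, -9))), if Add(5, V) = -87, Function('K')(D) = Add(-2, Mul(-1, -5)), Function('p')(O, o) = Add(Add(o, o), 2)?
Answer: 1475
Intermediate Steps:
Function('p')(O, o) = Add(2, Mul(2, o)) (Function('p')(O, o) = Add(Mul(2, o), 2) = Add(2, Mul(2, o)))
Function('K')(D) = 3 (Function('K')(D) = Add(-2, 5) = 3)
V = -92 (V = Add(-5, -87) = -92)
Add(Function('K')(-1), Mul(V, Function('p')(-3, -9))) = Add(3, Mul(-92, Add(2, Mul(2, -9)))) = Add(3, Mul(-92, Add(2, -18))) = Add(3, Mul(-92, -16)) = Add(3, 1472) = 1475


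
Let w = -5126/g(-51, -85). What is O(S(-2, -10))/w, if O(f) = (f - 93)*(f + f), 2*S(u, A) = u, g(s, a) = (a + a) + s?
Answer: 20774/2563 ≈ 8.1053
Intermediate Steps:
g(s, a) = s + 2*a (g(s, a) = 2*a + s = s + 2*a)
S(u, A) = u/2
O(f) = 2*f*(-93 + f) (O(f) = (-93 + f)*(2*f) = 2*f*(-93 + f))
w = 5126/221 (w = -5126/(-51 + 2*(-85)) = -5126/(-51 - 170) = -5126/(-221) = -5126*(-1/221) = 5126/221 ≈ 23.195)
O(S(-2, -10))/w = (2*((½)*(-2))*(-93 + (½)*(-2)))/(5126/221) = (2*(-1)*(-93 - 1))*(221/5126) = (2*(-1)*(-94))*(221/5126) = 188*(221/5126) = 20774/2563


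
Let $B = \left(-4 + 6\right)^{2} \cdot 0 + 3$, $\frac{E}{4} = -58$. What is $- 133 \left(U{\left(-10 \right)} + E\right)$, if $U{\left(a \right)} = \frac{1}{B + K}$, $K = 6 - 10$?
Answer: $30989$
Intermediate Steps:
$E = -232$ ($E = 4 \left(-58\right) = -232$)
$K = -4$ ($K = 6 - 10 = -4$)
$B = 3$ ($B = 2^{2} \cdot 0 + 3 = 4 \cdot 0 + 3 = 0 + 3 = 3$)
$U{\left(a \right)} = -1$ ($U{\left(a \right)} = \frac{1}{3 - 4} = \frac{1}{-1} = -1$)
$- 133 \left(U{\left(-10 \right)} + E\right) = - 133 \left(-1 - 232\right) = \left(-133\right) \left(-233\right) = 30989$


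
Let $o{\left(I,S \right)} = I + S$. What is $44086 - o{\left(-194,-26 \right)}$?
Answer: $44306$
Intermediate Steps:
$44086 - o{\left(-194,-26 \right)} = 44086 - \left(-194 - 26\right) = 44086 - -220 = 44086 + 220 = 44306$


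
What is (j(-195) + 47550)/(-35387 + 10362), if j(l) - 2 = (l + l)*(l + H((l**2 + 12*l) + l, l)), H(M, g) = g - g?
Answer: -123602/25025 ≈ -4.9391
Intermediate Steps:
H(M, g) = 0
j(l) = 2 + 2*l**2 (j(l) = 2 + (l + l)*(l + 0) = 2 + (2*l)*l = 2 + 2*l**2)
(j(-195) + 47550)/(-35387 + 10362) = ((2 + 2*(-195)**2) + 47550)/(-35387 + 10362) = ((2 + 2*38025) + 47550)/(-25025) = ((2 + 76050) + 47550)*(-1/25025) = (76052 + 47550)*(-1/25025) = 123602*(-1/25025) = -123602/25025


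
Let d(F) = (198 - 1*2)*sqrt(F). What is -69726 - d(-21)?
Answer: -69726 - 196*I*sqrt(21) ≈ -69726.0 - 898.18*I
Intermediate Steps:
d(F) = 196*sqrt(F) (d(F) = (198 - 2)*sqrt(F) = 196*sqrt(F))
-69726 - d(-21) = -69726 - 196*sqrt(-21) = -69726 - 196*I*sqrt(21)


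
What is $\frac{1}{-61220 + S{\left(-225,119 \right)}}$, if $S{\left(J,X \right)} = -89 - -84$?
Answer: $- \frac{1}{61225} \approx -1.6333 \cdot 10^{-5}$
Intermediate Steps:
$S{\left(J,X \right)} = -5$ ($S{\left(J,X \right)} = -89 + 84 = -5$)
$\frac{1}{-61220 + S{\left(-225,119 \right)}} = \frac{1}{-61220 - 5} = \frac{1}{-61225} = - \frac{1}{61225}$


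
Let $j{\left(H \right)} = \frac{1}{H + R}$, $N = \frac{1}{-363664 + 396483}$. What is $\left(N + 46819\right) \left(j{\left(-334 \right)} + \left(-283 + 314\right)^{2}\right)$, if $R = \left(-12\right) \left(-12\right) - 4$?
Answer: $\frac{143232070538973}{3183443} \approx 4.4993 \cdot 10^{7}$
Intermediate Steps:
$R = 140$ ($R = 144 - 4 = 140$)
$N = \frac{1}{32819} \approx 3.047 \cdot 10^{-5}$
$j{\left(H \right)} = \frac{1}{140 + H}$ ($j{\left(H \right)} = \frac{1}{H + 140} = \frac{1}{140 + H}$)
$\left(N + 46819\right) \left(j{\left(-334 \right)} + \left(-283 + 314\right)^{2}\right) = \left(\frac{1}{32819} + 46819\right) \left(\frac{1}{140 - 334} + \left(-283 + 314\right)^{2}\right) = \frac{1536552762 \left(\frac{1}{-194} + 31^{2}\right)}{32819} = \frac{1536552762 \left(- \frac{1}{194} + 961\right)}{32819} = \frac{1536552762}{32819} \cdot \frac{186433}{194} = \frac{143232070538973}{3183443}$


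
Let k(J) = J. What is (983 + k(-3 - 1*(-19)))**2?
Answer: 998001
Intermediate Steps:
(983 + k(-3 - 1*(-19)))**2 = (983 + (-3 - 1*(-19)))**2 = (983 + (-3 + 19))**2 = (983 + 16)**2 = 999**2 = 998001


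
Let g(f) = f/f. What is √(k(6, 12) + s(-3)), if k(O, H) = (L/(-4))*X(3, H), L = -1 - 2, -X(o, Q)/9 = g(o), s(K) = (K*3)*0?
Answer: 3*I*√3/2 ≈ 2.5981*I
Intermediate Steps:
s(K) = 0 (s(K) = (3*K)*0 = 0)
g(f) = 1
X(o, Q) = -9 (X(o, Q) = -9*1 = -9)
L = -3
k(O, H) = -27/4 (k(O, H) = (-3/(-4))*(-9) = -¼*(-3)*(-9) = (¾)*(-9) = -27/4)
√(k(6, 12) + s(-3)) = √(-27/4 + 0) = √(-27/4) = 3*I*√3/2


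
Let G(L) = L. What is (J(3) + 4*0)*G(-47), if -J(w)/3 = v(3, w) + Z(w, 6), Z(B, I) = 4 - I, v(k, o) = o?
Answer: 141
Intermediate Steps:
J(w) = 6 - 3*w (J(w) = -3*(w + (4 - 1*6)) = -3*(w + (4 - 6)) = -3*(w - 2) = -3*(-2 + w) = 6 - 3*w)
(J(3) + 4*0)*G(-47) = ((6 - 3*3) + 4*0)*(-47) = ((6 - 9) + 0)*(-47) = (-3 + 0)*(-47) = -3*(-47) = 141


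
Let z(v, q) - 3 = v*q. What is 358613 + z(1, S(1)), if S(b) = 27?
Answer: 358643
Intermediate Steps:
z(v, q) = 3 + q*v (z(v, q) = 3 + v*q = 3 + q*v)
358613 + z(1, S(1)) = 358613 + (3 + 27*1) = 358613 + (3 + 27) = 358613 + 30 = 358643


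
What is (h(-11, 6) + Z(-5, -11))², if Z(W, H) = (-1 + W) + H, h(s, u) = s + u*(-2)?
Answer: 1600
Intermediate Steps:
h(s, u) = s - 2*u
Z(W, H) = -1 + H + W
(h(-11, 6) + Z(-5, -11))² = ((-11 - 2*6) + (-1 - 11 - 5))² = ((-11 - 12) - 17)² = (-23 - 17)² = (-40)² = 1600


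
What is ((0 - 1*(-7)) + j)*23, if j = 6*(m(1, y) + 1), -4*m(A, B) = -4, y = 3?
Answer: 437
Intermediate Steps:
m(A, B) = 1 (m(A, B) = -¼*(-4) = 1)
j = 12 (j = 6*(1 + 1) = 6*2 = 12)
((0 - 1*(-7)) + j)*23 = ((0 - 1*(-7)) + 12)*23 = ((0 + 7) + 12)*23 = (7 + 12)*23 = 19*23 = 437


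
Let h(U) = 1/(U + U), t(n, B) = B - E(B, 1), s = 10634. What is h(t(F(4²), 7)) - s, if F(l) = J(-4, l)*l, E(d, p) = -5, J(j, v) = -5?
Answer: -255215/24 ≈ -10634.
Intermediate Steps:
F(l) = -5*l
t(n, B) = 5 + B (t(n, B) = B - 1*(-5) = B + 5 = 5 + B)
h(U) = 1/(2*U)
h(t(F(4²), 7)) - s = 1/(2*(5 + 7)) - 1*10634 = (½)/12 - 10634 = (½)*(1/12) - 10634 = 1/24 - 10634 = -255215/24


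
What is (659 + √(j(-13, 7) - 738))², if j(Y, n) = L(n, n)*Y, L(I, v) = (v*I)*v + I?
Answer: 428993 + 2636*I*√1322 ≈ 4.2899e+5 + 95843.0*I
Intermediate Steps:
L(I, v) = I + I*v² (L(I, v) = (I*v)*v + I = I*v² + I = I + I*v²)
j(Y, n) = Y*n*(1 + n²) (j(Y, n) = (n*(1 + n²))*Y = Y*n*(1 + n²))
(659 + √(j(-13, 7) - 738))² = (659 + √(-13*7*(1 + 7²) - 738))² = (659 + √(-13*7*(1 + 49) - 738))² = (659 + √(-13*7*50 - 738))² = (659 + √(-4550 - 738))² = (659 + √(-5288))² = (659 + 2*I*√1322)²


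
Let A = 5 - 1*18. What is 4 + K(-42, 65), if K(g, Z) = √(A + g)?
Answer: 4 + I*√55 ≈ 4.0 + 7.4162*I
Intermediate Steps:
A = -13 (A = 5 - 18 = -13)
K(g, Z) = √(-13 + g)
4 + K(-42, 65) = 4 + √(-13 - 42) = 4 + √(-55) = 4 + I*√55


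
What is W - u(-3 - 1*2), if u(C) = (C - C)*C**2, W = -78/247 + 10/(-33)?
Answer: -388/627 ≈ -0.61882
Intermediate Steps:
W = -388/627 (W = -78*1/247 + 10*(-1/33) = -6/19 - 10/33 = -388/627 ≈ -0.61882)
u(C) = 0 (u(C) = 0*C**2 = 0)
W - u(-3 - 1*2) = -388/627 - 1*0 = -388/627 + 0 = -388/627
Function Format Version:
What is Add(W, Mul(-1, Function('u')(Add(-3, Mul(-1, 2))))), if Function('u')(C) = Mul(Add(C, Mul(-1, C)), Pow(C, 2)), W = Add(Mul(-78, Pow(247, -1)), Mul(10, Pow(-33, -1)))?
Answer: Rational(-388, 627) ≈ -0.61882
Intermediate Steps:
W = Rational(-388, 627) (W = Add(Mul(-78, Rational(1, 247)), Mul(10, Rational(-1, 33))) = Add(Rational(-6, 19), Rational(-10, 33)) = Rational(-388, 627) ≈ -0.61882)
Function('u')(C) = 0 (Function('u')(C) = Mul(0, Pow(C, 2)) = 0)
Add(W, Mul(-1, Function('u')(Add(-3, Mul(-1, 2))))) = Add(Rational(-388, 627), Mul(-1, 0)) = Add(Rational(-388, 627), 0) = Rational(-388, 627)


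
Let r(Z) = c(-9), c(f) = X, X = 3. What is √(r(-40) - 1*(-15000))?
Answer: 3*√1667 ≈ 122.49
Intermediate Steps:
c(f) = 3
r(Z) = 3
√(r(-40) - 1*(-15000)) = √(3 - 1*(-15000)) = √(3 + 15000) = √15003 = 3*√1667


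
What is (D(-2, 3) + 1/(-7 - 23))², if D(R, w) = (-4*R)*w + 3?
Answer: 654481/900 ≈ 727.20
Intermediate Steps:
D(R, w) = 3 - 4*R*w (D(R, w) = -4*R*w + 3 = 3 - 4*R*w)
(D(-2, 3) + 1/(-7 - 23))² = ((3 - 4*(-2)*3) + 1/(-7 - 23))² = ((3 + 24) + 1/(-30))² = (27 - 1/30)² = (809/30)² = 654481/900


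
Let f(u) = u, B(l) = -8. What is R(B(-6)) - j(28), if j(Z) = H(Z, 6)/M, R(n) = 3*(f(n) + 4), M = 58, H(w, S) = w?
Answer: -362/29 ≈ -12.483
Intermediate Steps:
R(n) = 12 + 3*n (R(n) = 3*(n + 4) = 3*(4 + n) = 12 + 3*n)
j(Z) = Z/58
R(B(-6)) - j(28) = (12 + 3*(-8)) - 28/58 = (12 - 24) - 1*14/29 = -12 - 14/29 = -362/29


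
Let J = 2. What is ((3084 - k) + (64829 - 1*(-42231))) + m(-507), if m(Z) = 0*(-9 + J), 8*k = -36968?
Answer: 114765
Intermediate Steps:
k = -4621 (k = (⅛)*(-36968) = -4621)
m(Z) = 0 (m(Z) = 0*(-9 + 2) = 0*(-7) = 0)
((3084 - k) + (64829 - 1*(-42231))) + m(-507) = ((3084 - 1*(-4621)) + (64829 - 1*(-42231))) + 0 = ((3084 + 4621) + (64829 + 42231)) + 0 = (7705 + 107060) + 0 = 114765 + 0 = 114765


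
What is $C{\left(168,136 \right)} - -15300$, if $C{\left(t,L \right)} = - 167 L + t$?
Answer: $-7244$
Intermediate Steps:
$C{\left(t,L \right)} = t - 167 L$
$C{\left(168,136 \right)} - -15300 = \left(168 - 22712\right) - -15300 = \left(168 - 22712\right) + 15300 = -22544 + 15300 = -7244$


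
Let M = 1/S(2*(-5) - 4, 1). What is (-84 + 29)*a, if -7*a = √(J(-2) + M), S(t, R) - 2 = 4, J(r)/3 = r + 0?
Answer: 55*I*√210/42 ≈ 18.977*I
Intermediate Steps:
J(r) = 3*r (J(r) = 3*(r + 0) = 3*r)
S(t, R) = 6 (S(t, R) = 2 + 4 = 6)
M = ⅙ (M = 1/6 = ⅙ ≈ 0.16667)
a = -I*√210/42 (a = -√(3*(-2) + ⅙)/7 = -√(-6 + ⅙)/7 = -I*√210/42 ≈ -0.34503*I)
(-84 + 29)*a = (-84 + 29)*(-I*√210/42) = -(-55)*I*√210/42 = 55*I*√210/42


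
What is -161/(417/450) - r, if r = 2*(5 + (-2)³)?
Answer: -23316/139 ≈ -167.74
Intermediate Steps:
r = -6 (r = 2*(5 - 8) = 2*(-3) = -6)
-161/(417/450) - r = -161/(417/450) - 1*(-6) = -161/(417*(1/450)) + 6 = -161/139/150 + 6 = -161*150/139 + 6 = -24150/139 + 6 = -23316/139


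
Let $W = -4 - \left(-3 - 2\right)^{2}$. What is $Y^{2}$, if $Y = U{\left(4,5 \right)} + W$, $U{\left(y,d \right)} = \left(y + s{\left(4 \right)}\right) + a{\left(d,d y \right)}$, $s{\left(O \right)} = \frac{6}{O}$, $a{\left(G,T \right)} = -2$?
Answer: $\frac{2601}{4} \approx 650.25$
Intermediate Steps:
$W = -29$ ($W = -4 - \left(-5\right)^{2} = -4 - 25 = -29$)
$U{\left(y,d \right)} = - \frac{1}{2} + y$ ($U{\left(y,d \right)} = \left(y + \frac{6}{4}\right) - 2 = \left(y + 6 \cdot \frac{1}{4}\right) - 2 = \left(y + \frac{3}{2}\right) - 2 = \left(\frac{3}{2} + y\right) - 2 = - \frac{1}{2} + y$)
$Y = - \frac{51}{2}$ ($Y = \left(- \frac{1}{2} + 4\right) - 29 = \frac{7}{2} - 29 = - \frac{51}{2} \approx -25.5$)
$Y^{2} = \left(- \frac{51}{2}\right)^{2} = \frac{2601}{4}$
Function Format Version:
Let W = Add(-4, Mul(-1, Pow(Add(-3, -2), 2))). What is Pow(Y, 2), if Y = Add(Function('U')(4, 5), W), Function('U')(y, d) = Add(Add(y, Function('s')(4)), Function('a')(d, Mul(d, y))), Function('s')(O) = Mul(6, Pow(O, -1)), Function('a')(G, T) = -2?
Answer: Rational(2601, 4) ≈ 650.25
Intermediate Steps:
W = -29 (W = Add(-4, Mul(-1, Pow(-5, 2))) = Add(-4, Mul(-1, 25)) = Add(-4, -25) = -29)
Function('U')(y, d) = Add(Rational(-1, 2), y) (Function('U')(y, d) = Add(Add(y, Mul(6, Pow(4, -1))), -2) = Add(Add(y, Mul(6, Rational(1, 4))), -2) = Add(Add(y, Rational(3, 2)), -2) = Add(Add(Rational(3, 2), y), -2) = Add(Rational(-1, 2), y))
Y = Rational(-51, 2) (Y = Add(Add(Rational(-1, 2), 4), -29) = Add(Rational(7, 2), -29) = Rational(-51, 2) ≈ -25.500)
Pow(Y, 2) = Pow(Rational(-51, 2), 2) = Rational(2601, 4)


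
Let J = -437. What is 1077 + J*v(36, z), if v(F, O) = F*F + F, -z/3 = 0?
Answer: -581007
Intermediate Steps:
z = 0 (z = -3*0 = 0)
v(F, O) = F + F**2 (v(F, O) = F**2 + F = F + F**2)
1077 + J*v(36, z) = 1077 - 15732*(1 + 36) = 1077 - 15732*37 = 1077 - 437*1332 = 1077 - 582084 = -581007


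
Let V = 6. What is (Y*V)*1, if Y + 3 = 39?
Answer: 216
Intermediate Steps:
Y = 36 (Y = -3 + 39 = 36)
(Y*V)*1 = (36*6)*1 = 216*1 = 216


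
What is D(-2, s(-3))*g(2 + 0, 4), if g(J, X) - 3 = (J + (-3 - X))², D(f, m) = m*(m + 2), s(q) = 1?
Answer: 84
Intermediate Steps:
D(f, m) = m*(2 + m)
g(J, X) = 3 + (-3 + J - X)² (g(J, X) = 3 + (J + (-3 - X))² = 3 + (-3 + J - X)²)
D(-2, s(-3))*g(2 + 0, 4) = (1*(2 + 1))*(3 + (3 + 4 - (2 + 0))²) = (1*3)*(3 + (3 + 4 - 1*2)²) = 3*(3 + (3 + 4 - 2)²) = 3*(3 + 5²) = 3*(3 + 25) = 3*28 = 84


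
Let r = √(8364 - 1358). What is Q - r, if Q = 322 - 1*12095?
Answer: -11773 - √7006 ≈ -11857.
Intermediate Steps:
Q = -11773 (Q = 322 - 12095 = -11773)
r = √7006 ≈ 83.702
Q - r = -11773 - √7006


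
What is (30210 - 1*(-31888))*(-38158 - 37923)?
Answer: -4724477938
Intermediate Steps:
(30210 - 1*(-31888))*(-38158 - 37923) = (30210 + 31888)*(-76081) = 62098*(-76081) = -4724477938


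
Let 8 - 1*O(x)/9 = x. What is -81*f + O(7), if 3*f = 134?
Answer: -3609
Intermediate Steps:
O(x) = 72 - 9*x
f = 134/3 (f = (⅓)*134 = 134/3 ≈ 44.667)
-81*f + O(7) = -81*134/3 + (72 - 9*7) = -3618 + (72 - 63) = -3618 + 9 = -3609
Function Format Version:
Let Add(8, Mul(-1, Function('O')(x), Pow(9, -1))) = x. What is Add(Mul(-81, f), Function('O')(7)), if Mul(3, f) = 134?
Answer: -3609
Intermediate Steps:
Function('O')(x) = Add(72, Mul(-9, x))
f = Rational(134, 3) (f = Mul(Rational(1, 3), 134) = Rational(134, 3) ≈ 44.667)
Add(Mul(-81, f), Function('O')(7)) = Add(Mul(-81, Rational(134, 3)), Add(72, Mul(-9, 7))) = Add(-3618, Add(72, -63)) = Add(-3618, 9) = -3609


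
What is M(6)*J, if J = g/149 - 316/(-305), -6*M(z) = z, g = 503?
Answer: -200499/45445 ≈ -4.4119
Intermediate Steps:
M(z) = -z/6
J = 200499/45445 (J = 503/149 - 316/(-305) = 503*(1/149) - 316*(-1/305) = 503/149 + 316/305 = 200499/45445 ≈ 4.4119)
M(6)*J = -1/6*6*(200499/45445) = -1*200499/45445 = -200499/45445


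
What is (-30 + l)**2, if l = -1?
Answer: 961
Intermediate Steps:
(-30 + l)**2 = (-30 - 1)**2 = (-31)**2 = 961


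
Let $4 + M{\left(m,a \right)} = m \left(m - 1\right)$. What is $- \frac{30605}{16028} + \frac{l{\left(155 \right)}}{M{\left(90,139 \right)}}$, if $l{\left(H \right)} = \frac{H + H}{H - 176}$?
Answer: $- \frac{2575232455}{1347361764} \approx -1.9113$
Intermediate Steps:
$M{\left(m,a \right)} = -4 + m \left(-1 + m\right)$ ($M{\left(m,a \right)} = -4 + m \left(m - 1\right) = -4 + m \left(-1 + m\right)$)
$l{\left(H \right)} = \frac{2 H}{-176 + H}$
$- \frac{30605}{16028} + \frac{l{\left(155 \right)}}{M{\left(90,139 \right)}} = - \frac{30605}{16028} + \frac{2 \cdot 155 \frac{1}{-176 + 155}}{-4 + 90^{2} - 90} = \left(-30605\right) \frac{1}{16028} + \frac{2 \cdot 155 \frac{1}{-21}}{-4 + 8100 - 90} = - \frac{30605}{16028} + \frac{2 \cdot 155 \left(- \frac{1}{21}\right)}{8006} = - \frac{30605}{16028} - \frac{155}{84063} = - \frac{2575232455}{1347361764}$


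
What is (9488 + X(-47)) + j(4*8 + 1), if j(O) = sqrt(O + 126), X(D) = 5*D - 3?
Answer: 9250 + sqrt(159) ≈ 9262.6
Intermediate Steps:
X(D) = -3 + 5*D
j(O) = sqrt(126 + O)
(9488 + X(-47)) + j(4*8 + 1) = (9488 + (-3 + 5*(-47))) + sqrt(126 + (4*8 + 1)) = (9488 + (-3 - 235)) + sqrt(126 + (32 + 1)) = (9488 - 238) + sqrt(126 + 33) = 9250 + sqrt(159)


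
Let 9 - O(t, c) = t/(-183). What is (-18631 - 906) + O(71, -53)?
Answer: -3573553/183 ≈ -19528.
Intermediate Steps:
O(t, c) = 9 + t/183 (O(t, c) = 9 - t/(-183) = 9 - t*(-1)/183 = 9 - (-1)*t/183 = 9 + t/183)
(-18631 - 906) + O(71, -53) = (-18631 - 906) + (9 + (1/183)*71) = -19537 + (9 + 71/183) = -19537 + 1718/183 = -3573553/183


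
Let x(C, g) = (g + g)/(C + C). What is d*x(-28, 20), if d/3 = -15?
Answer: 225/7 ≈ 32.143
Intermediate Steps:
d = -45 (d = 3*(-15) = -45)
x(C, g) = g/C (x(C, g) = (2*g)/((2*C)) = (2*g)*(1/(2*C)) = g/C)
d*x(-28, 20) = -900/(-28) = -900*(-1)/28 = -45*(-5/7) = 225/7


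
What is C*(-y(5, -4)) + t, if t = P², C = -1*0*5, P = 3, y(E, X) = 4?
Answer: 9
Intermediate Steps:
C = 0 (C = 0*5 = 0)
t = 9 (t = 3² = 9)
C*(-y(5, -4)) + t = 0*(-1*4) + 9 = 0*(-4) + 9 = 0 + 9 = 9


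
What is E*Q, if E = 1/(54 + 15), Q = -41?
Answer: -41/69 ≈ -0.59420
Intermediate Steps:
E = 1/69 ≈ 0.014493
E*Q = (1/69)*(-41) = -41/69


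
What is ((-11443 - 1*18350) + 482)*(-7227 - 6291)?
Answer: 396226098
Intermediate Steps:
((-11443 - 1*18350) + 482)*(-7227 - 6291) = ((-11443 - 18350) + 482)*(-13518) = (-29793 + 482)*(-13518) = -29311*(-13518) = 396226098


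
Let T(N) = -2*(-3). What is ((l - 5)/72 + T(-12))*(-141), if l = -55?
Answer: -1457/2 ≈ -728.50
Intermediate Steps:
T(N) = 6
((l - 5)/72 + T(-12))*(-141) = ((-55 - 5)/72 + 6)*(-141) = (-60*1/72 + 6)*(-141) = (-⅚ + 6)*(-141) = (31/6)*(-141) = -1457/2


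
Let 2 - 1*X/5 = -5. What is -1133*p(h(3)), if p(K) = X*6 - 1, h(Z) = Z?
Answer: -236797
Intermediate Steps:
X = 35 (X = 10 - 5*(-5) = 10 + 25 = 35)
p(K) = 209 (p(K) = 35*6 - 1 = 210 - 1 = 209)
-1133*p(h(3)) = -1133*209 = -236797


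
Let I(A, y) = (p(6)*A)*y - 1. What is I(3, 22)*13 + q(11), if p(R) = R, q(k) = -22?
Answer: 5113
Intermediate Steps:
I(A, y) = -1 + 6*A*y (I(A, y) = (6*A)*y - 1 = 6*A*y - 1 = -1 + 6*A*y)
I(3, 22)*13 + q(11) = (-1 + 6*3*22)*13 - 22 = (-1 + 396)*13 - 22 = 395*13 - 22 = 5135 - 22 = 5113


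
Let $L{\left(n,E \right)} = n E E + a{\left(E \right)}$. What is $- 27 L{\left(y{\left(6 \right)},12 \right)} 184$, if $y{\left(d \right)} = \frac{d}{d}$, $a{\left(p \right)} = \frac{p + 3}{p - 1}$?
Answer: $- \frac{7943832}{11} \approx -7.2217 \cdot 10^{5}$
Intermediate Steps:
$a{\left(p \right)} = \frac{3 + p}{-1 + p}$
$y{\left(d \right)} = 1$
$L{\left(n,E \right)} = n E^{2} + \frac{3 + E}{-1 + E}$ ($L{\left(n,E \right)} = n E E + \frac{3 + E}{-1 + E} = E n E + \frac{3 + E}{-1 + E} = n E^{2} + \frac{3 + E}{-1 + E}$)
$- 27 L{\left(y{\left(6 \right)},12 \right)} 184 = - 27 \frac{3 + 12 + 1 \cdot 12^{2} \left(-1 + 12\right)}{-1 + 12} \cdot 184 = - 27 \frac{3 + 12 + 1 \cdot 144 \cdot 11}{11} \cdot 184 = - 27 \frac{3 + 12 + 1584}{11} \cdot 184 = - 27 \cdot \frac{1}{11} \cdot 1599 \cdot 184 = \left(-27\right) \frac{1599}{11} \cdot 184 = \left(- \frac{43173}{11}\right) 184 = - \frac{7943832}{11}$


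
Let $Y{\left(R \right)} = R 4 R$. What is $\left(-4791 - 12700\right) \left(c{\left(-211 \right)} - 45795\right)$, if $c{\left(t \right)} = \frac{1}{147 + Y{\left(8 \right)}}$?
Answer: $\frac{322803121544}{403} \approx 8.01 \cdot 10^{8}$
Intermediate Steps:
$Y{\left(R \right)} = 4 R^{2}$ ($Y{\left(R \right)} = 4 R R = 4 R^{2}$)
$c{\left(t \right)} = \frac{1}{403}$ ($c{\left(t \right)} = \frac{1}{147 + 4 \cdot 8^{2}} = \frac{1}{147 + 4 \cdot 64} = \frac{1}{147 + 256} = \frac{1}{403}$)
$\left(-4791 - 12700\right) \left(c{\left(-211 \right)} - 45795\right) = \left(-4791 - 12700\right) \left(\frac{1}{403} - 45795\right) = \left(-4791 - 12700\right) \left(- \frac{18455384}{403}\right) = \left(-17491\right) \left(- \frac{18455384}{403}\right) = \frac{322803121544}{403}$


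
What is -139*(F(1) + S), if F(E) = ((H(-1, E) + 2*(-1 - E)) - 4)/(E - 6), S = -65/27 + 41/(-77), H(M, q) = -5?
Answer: 491087/10395 ≈ 47.243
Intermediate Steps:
S = -6112/2079 (S = -65*1/27 + 41*(-1/77) = -65/27 - 41/77 = -6112/2079 ≈ -2.9399)
F(E) = (-11 - 2*E)/(-6 + E) (F(E) = ((-5 + 2*(-1 - E)) - 4)/(E - 6) = ((-5 + (-2 - 2*E)) - 4)/(-6 + E) = ((-7 - 2*E) - 4)/(-6 + E) = (-11 - 2*E)/(-6 + E))
-139*(F(1) + S) = -139*((-11 - 2*1)/(-6 + 1) - 6112/2079) = -139*((-11 - 2)/(-5) - 6112/2079) = -139*(-⅕*(-13) - 6112/2079) = -139*(13/5 - 6112/2079) = -139*(-3533/10395) = 491087/10395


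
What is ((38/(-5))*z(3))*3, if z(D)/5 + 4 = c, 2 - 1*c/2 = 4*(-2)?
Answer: -1824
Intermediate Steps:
c = 20 (c = 4 - 8*(-2) = 4 - 2*(-8) = 4 + 16 = 20)
z(D) = 80 (z(D) = -20 + 5*20 = -20 + 100 = 80)
((38/(-5))*z(3))*3 = ((38/(-5))*80)*3 = ((38*(-⅕))*80)*3 = -38/5*80*3 = -608*3 = -1824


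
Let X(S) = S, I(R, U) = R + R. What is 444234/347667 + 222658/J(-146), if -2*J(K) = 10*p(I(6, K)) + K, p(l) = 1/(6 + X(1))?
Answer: 90350109101/29319917 ≈ 3081.5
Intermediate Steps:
I(R, U) = 2*R
p(l) = ⅐ (p(l) = 1/(6 + 1) = 1/7 = ⅐)
J(K) = -5/7 - K/2 (J(K) = -(10*(⅐) + K)/2 = -(10/7 + K)/2 = -5/7 - K/2)
444234/347667 + 222658/J(-146) = 444234/347667 + 222658/(-5/7 - ½*(-146)) = 444234*(1/347667) + 222658/(-5/7 + 73) = 148078/115889 + 222658/(506/7) = 148078/115889 + 222658*(7/506) = 148078/115889 + 779303/253 = 90350109101/29319917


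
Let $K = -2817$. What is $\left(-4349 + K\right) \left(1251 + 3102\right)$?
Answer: $-31193598$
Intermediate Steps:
$\left(-4349 + K\right) \left(1251 + 3102\right) = \left(-4349 - 2817\right) \left(1251 + 3102\right) = \left(-7166\right) 4353 = -31193598$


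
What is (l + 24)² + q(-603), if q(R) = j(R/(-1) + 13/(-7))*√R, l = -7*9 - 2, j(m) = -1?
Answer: 1681 - 3*I*√67 ≈ 1681.0 - 24.556*I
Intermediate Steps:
l = -65 (l = -63 - 2 = -65)
q(R) = -√R
(l + 24)² + q(-603) = (-65 + 24)² - √(-603) = (-41)² - 3*I*√67 = 1681 - 3*I*√67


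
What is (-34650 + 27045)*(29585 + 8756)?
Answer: -291583305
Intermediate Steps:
(-34650 + 27045)*(29585 + 8756) = -7605*38341 = -291583305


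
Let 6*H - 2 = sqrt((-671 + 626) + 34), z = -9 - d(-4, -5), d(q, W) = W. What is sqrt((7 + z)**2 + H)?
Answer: sqrt(336 + 6*I*sqrt(11))/6 ≈ 3.0564 + 0.090429*I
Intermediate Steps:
z = -4 (z = -9 - 1*(-5) = -9 + 5 = -4)
H = 1/3 + I*sqrt(11)/6 (H = 1/3 + sqrt((-671 + 626) + 34)/6 = 1/3 + sqrt(-45 + 34)/6 = 1/3 + sqrt(-11)/6 = 1/3 + (I*sqrt(11))/6 = 1/3 + I*sqrt(11)/6 ≈ 0.33333 + 0.55277*I)
sqrt((7 + z)**2 + H) = sqrt((7 - 4)**2 + (1/3 + I*sqrt(11)/6)) = sqrt(3**2 + (1/3 + I*sqrt(11)/6)) = sqrt(9 + (1/3 + I*sqrt(11)/6)) = sqrt(28/3 + I*sqrt(11)/6)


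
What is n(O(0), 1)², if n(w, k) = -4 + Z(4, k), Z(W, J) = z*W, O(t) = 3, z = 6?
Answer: 400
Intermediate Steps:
Z(W, J) = 6*W
n(w, k) = 20 (n(w, k) = -4 + 6*4 = -4 + 24 = 20)
n(O(0), 1)² = 20² = 400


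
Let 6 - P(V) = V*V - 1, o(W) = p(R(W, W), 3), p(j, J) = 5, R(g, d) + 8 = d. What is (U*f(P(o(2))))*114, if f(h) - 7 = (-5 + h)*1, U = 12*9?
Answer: -196992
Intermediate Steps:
R(g, d) = -8 + d
U = 108
o(W) = 5
P(V) = 7 - V² (P(V) = 6 - (V*V - 1) = 6 - (V² - 1) = 6 - (-1 + V²) = 6 + (1 - V²) = 7 - V²)
f(h) = 2 + h (f(h) = 7 + (-5 + h)*1 = 7 + (-5 + h) = 2 + h)
(U*f(P(o(2))))*114 = (108*(2 + (7 - 1*5²)))*114 = (108*(2 + (7 - 1*25)))*114 = (108*(2 + (7 - 25)))*114 = (108*(2 - 18))*114 = (108*(-16))*114 = -1728*114 = -196992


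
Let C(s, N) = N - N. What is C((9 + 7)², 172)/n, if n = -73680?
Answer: 0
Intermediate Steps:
C(s, N) = 0
C((9 + 7)², 172)/n = 0/(-73680) = 0*(-1/73680) = 0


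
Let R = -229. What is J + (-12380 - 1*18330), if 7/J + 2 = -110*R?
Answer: -773523473/25188 ≈ -30710.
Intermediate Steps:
J = 7/25188 (J = 7/(-2 - 110*(-229)) = 7/(-2 + 25190) = 7/25188 ≈ 0.00027791)
J + (-12380 - 1*18330) = 7/25188 + (-12380 - 1*18330) = 7/25188 + (-12380 - 18330) = 7/25188 - 30710 = -773523473/25188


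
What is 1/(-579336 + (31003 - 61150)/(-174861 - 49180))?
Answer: -224041/129794986629 ≈ -1.7261e-6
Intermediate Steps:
1/(-579336 + (31003 - 61150)/(-174861 - 49180)) = 1/(-579336 - 30147/(-224041)) = 1/(-579336 - 30147*(-1/224041)) = 1/(-579336 + 30147/224041) = 1/(-129794986629/224041) = -224041/129794986629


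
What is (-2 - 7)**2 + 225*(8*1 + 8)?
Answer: 3681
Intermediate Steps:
(-2 - 7)**2 + 225*(8*1 + 8) = (-9)**2 + 225*(8 + 8) = 81 + 225*16 = 81 + 3600 = 3681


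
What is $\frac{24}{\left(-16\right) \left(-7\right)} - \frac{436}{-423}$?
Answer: $\frac{7373}{5922} \approx 1.245$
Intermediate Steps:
$\frac{24}{\left(-16\right) \left(-7\right)} - \frac{436}{-423} = \frac{24}{112} - - \frac{436}{423} = 24 \cdot \frac{1}{112} + \frac{436}{423} = \frac{3}{14} + \frac{436}{423} = \frac{7373}{5922}$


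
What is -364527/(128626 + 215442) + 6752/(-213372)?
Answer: -20025750545/18353619324 ≈ -1.0911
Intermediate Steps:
-364527/(128626 + 215442) + 6752/(-213372) = -364527/344068 + 6752*(-1/213372) = -364527*1/344068 - 1688/53343 = -364527/344068 - 1688/53343 = -20025750545/18353619324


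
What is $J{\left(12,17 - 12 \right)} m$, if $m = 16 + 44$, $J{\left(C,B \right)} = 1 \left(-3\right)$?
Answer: $-180$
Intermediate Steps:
$J{\left(C,B \right)} = -3$
$m = 60$
$J{\left(12,17 - 12 \right)} m = \left(-3\right) 60 = -180$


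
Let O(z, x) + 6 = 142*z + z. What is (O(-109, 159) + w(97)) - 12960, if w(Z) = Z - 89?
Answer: -28545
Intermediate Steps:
O(z, x) = -6 + 143*z (O(z, x) = -6 + (142*z + z) = -6 + 143*z)
w(Z) = -89 + Z
(O(-109, 159) + w(97)) - 12960 = ((-6 + 143*(-109)) + (-89 + 97)) - 12960 = ((-6 - 15587) + 8) - 12960 = (-15593 + 8) - 12960 = -15585 - 12960 = -28545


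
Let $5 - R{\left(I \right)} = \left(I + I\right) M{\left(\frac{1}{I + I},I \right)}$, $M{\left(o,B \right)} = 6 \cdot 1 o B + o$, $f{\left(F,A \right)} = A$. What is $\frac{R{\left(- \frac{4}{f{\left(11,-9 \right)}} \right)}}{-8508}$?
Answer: $- \frac{1}{6381} \approx -0.00015672$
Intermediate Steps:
$M{\left(o,B \right)} = o + 6 B o$ ($M{\left(o,B \right)} = 6 o B + o = 6 B o + o = o + 6 B o$)
$R{\left(I \right)} = 4 - 6 I$ ($R{\left(I \right)} = 5 - \left(I + I\right) \frac{1 + 6 I}{I + I} = 5 - 2 I \frac{1 + 6 I}{2 I} = 5 - \left(1 + 6 I\right) = 4 - 6 I$)
$\frac{R{\left(- \frac{4}{f{\left(11,-9 \right)}} \right)}}{-8508} = \frac{4 - 6 \left(- \frac{4}{-9}\right)}{-8508} = \left(4 - 6 \left(\left(-4\right) \left(- \frac{1}{9}\right)\right)\right) \left(- \frac{1}{8508}\right) = \left(4 - \frac{8}{3}\right) \left(- \frac{1}{8508}\right) = \frac{4}{3} \left(- \frac{1}{8508}\right) = - \frac{1}{6381}$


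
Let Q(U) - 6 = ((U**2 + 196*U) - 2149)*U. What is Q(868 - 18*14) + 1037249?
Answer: 307831743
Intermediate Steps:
Q(U) = 6 + U*(-2149 + U**2 + 196*U) (Q(U) = 6 + ((U**2 + 196*U) - 2149)*U = 6 + (-2149 + U**2 + 196*U)*U = 6 + U*(-2149 + U**2 + 196*U))
Q(868 - 18*14) + 1037249 = (6 + (868 - 18*14)**3 - 2149*(868 - 18*14) + 196*(868 - 18*14)**2) + 1037249 = (6 + (868 - 1*252)**3 - 2149*(868 - 1*252) + 196*(868 - 1*252)**2) + 1037249 = (6 + (868 - 252)**3 - 2149*(868 - 252) + 196*(868 - 252)**2) + 1037249 = (6 + 616**3 - 2149*616 + 196*616**2) + 1037249 = (6 + 233744896 - 1323784 + 196*379456) + 1037249 = (6 + 233744896 - 1323784 + 74373376) + 1037249 = 306794494 + 1037249 = 307831743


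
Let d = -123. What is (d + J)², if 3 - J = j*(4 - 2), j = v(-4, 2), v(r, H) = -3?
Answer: 12996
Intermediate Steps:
j = -3
J = 9 (J = 3 - (-3)*(4 - 2) = 3 - (-3)*2 = 3 - 1*(-6) = 3 + 6 = 9)
(d + J)² = (-123 + 9)² = (-114)² = 12996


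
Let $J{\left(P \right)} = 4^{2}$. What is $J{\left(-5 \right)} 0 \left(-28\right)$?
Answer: $0$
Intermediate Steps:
$J{\left(P \right)} = 16$
$J{\left(-5 \right)} 0 \left(-28\right) = 16 \cdot 0 \left(-28\right) = 0 \left(-28\right) = 0$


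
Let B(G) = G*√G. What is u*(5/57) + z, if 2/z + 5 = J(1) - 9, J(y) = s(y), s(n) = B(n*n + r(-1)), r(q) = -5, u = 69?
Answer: 7342/1235 + 4*I/65 ≈ 5.9449 + 0.061538*I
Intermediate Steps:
B(G) = G^(3/2)
s(n) = (-5 + n²)^(3/2) (s(n) = (n*n - 5)^(3/2) = (n² - 5)^(3/2) = (-5 + n²)^(3/2))
J(y) = (-5 + y²)^(3/2)
z = (-14 + 8*I)/130 (z = 2/(-5 + ((-5 + 1²)^(3/2) - 9)) = 2/(-5 + ((-5 + 1)^(3/2) - 9)) = 2/(-5 + ((-4)^(3/2) - 9)) = 2/(-5 + (-8*I - 9)) = 2/(-5 + (-9 - 8*I)) = 2/(-14 - 8*I) = 2*((-14 + 8*I)/260) = (-14 + 8*I)/130 ≈ -0.10769 + 0.061538*I)
u*(5/57) + z = 69*(5/57) + (-7/65 + 4*I/65) = 115/19 + (-7/65 + 4*I/65) = 7342/1235 + 4*I/65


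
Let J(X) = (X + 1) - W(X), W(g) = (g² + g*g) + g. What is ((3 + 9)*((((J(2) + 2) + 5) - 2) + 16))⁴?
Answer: 796594176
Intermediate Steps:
W(g) = g + 2*g² (W(g) = (g² + g²) + g = 2*g² + g = g + 2*g²)
J(X) = 1 + X - X*(1 + 2*X) (J(X) = (X + 1) - X*(1 + 2*X) = (1 + X) - X*(1 + 2*X) = 1 + X - X*(1 + 2*X))
((3 + 9)*((((J(2) + 2) + 5) - 2) + 16))⁴ = ((3 + 9)*(((((1 - 2*2²) + 2) + 5) - 2) + 16))⁴ = (12*(((((1 - 2*4) + 2) + 5) - 2) + 16))⁴ = (12*(((((1 - 8) + 2) + 5) - 2) + 16))⁴ = (12*((((-7 + 2) + 5) - 2) + 16))⁴ = (12*(((-5 + 5) - 2) + 16))⁴ = (12*((0 - 2) + 16))⁴ = (12*(-2 + 16))⁴ = (12*14)⁴ = 168⁴ = 796594176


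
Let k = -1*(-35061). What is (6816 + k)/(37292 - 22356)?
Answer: 41877/14936 ≈ 2.8038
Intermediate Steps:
k = 35061
(6816 + k)/(37292 - 22356) = (6816 + 35061)/(37292 - 22356) = 41877/14936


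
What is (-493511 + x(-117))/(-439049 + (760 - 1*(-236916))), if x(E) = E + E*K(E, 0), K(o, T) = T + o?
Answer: 479939/201373 ≈ 2.3833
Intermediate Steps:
x(E) = E + E**2 (x(E) = E + E*(0 + E) = E + E*E = E + E**2)
(-493511 + x(-117))/(-439049 + (760 - 1*(-236916))) = (-493511 - 117*(1 - 117))/(-439049 + (760 - 1*(-236916))) = (-493511 - 117*(-116))/(-439049 + (760 + 236916)) = (-493511 + 13572)/(-439049 + 237676) = -479939/(-201373) = -479939*(-1/201373) = 479939/201373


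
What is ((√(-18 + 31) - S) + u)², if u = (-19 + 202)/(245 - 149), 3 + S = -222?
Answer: 52735433/1024 + 7261*√13/16 ≈ 53136.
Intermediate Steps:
S = -225 (S = -3 - 222 = -225)
u = 61/32 (u = 183/96 = 183*(1/96) = 61/32 ≈ 1.9063)
((√(-18 + 31) - S) + u)² = ((√(-18 + 31) - 1*(-225)) + 61/32)² = ((√13 + 225) + 61/32)² = ((225 + √13) + 61/32)² = (7261/32 + √13)²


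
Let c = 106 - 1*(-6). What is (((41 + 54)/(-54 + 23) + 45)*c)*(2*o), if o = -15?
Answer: -4368000/31 ≈ -1.4090e+5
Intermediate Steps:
c = 112 (c = 106 + 6 = 112)
(((41 + 54)/(-54 + 23) + 45)*c)*(2*o) = (((41 + 54)/(-54 + 23) + 45)*112)*(2*(-15)) = ((95/(-31) + 45)*112)*(-30) = ((95*(-1/31) + 45)*112)*(-30) = ((-95/31 + 45)*112)*(-30) = ((1300/31)*112)*(-30) = (145600/31)*(-30) = -4368000/31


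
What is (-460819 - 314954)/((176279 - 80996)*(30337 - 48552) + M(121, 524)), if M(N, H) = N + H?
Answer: 258591/578526400 ≈ 0.00044698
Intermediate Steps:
M(N, H) = H + N
(-460819 - 314954)/((176279 - 80996)*(30337 - 48552) + M(121, 524)) = (-460819 - 314954)/((176279 - 80996)*(30337 - 48552) + (524 + 121)) = -775773/(95283*(-18215) + 645) = -775773/(-1735579845 + 645) = -775773/(-1735579200) = -775773*(-1/1735579200) = 258591/578526400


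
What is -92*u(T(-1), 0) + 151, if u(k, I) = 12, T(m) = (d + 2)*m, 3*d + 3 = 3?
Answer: -953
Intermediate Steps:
d = 0 (d = -1 + (⅓)*3 = -1 + 1 = 0)
T(m) = 2*m (T(m) = (0 + 2)*m = 2*m)
-92*u(T(-1), 0) + 151 = -92*12 + 151 = -1104 + 151 = -953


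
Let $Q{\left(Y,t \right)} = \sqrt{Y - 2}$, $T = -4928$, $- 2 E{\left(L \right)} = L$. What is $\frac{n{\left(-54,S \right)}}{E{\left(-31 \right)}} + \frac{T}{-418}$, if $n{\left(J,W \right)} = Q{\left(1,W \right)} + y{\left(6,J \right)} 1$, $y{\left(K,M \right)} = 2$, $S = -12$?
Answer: $\frac{7020}{589} + \frac{2 i}{31} \approx 11.919 + 0.064516 i$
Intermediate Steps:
$E{\left(L \right)} = - \frac{L}{2}$
$Q{\left(Y,t \right)} = \sqrt{-2 + Y}$
$n{\left(J,W \right)} = 2 + i$ ($n{\left(J,W \right)} = \sqrt{-2 + 1} + 2 \cdot 1 = \sqrt{-1} + 2 = i + 2 = 2 + i$)
$\frac{n{\left(-54,S \right)}}{E{\left(-31 \right)}} + \frac{T}{-418} = \frac{2 + i}{\left(- \frac{1}{2}\right) \left(-31\right)} - \frac{4928}{-418} = \frac{2 + i}{\frac{31}{2}} - - \frac{224}{19} = \left(2 + i\right) \frac{2}{31} + \frac{224}{19} = \left(\frac{4}{31} + \frac{2 i}{31}\right) + \frac{224}{19} = \frac{7020}{589} + \frac{2 i}{31}$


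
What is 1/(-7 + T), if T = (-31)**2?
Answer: 1/954 ≈ 0.0010482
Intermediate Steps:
T = 961
1/(-7 + T) = 1/(-7 + 961) = 1/954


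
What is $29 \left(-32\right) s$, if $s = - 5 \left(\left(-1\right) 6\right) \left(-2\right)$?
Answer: $55680$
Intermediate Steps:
$s = -60$ ($s = \left(-5\right) \left(-6\right) \left(-2\right) = 30 \left(-2\right) = -60$)
$29 \left(-32\right) s = 29 \left(-32\right) \left(-60\right) = \left(-928\right) \left(-60\right) = 55680$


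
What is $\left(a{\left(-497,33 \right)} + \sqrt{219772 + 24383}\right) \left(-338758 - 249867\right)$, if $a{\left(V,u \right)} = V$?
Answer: $292546625 - 588625 \sqrt{244155} \approx 1.695 \cdot 10^{6}$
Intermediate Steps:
$\left(a{\left(-497,33 \right)} + \sqrt{219772 + 24383}\right) \left(-338758 - 249867\right) = \left(-497 + \sqrt{219772 + 24383}\right) \left(-338758 - 249867\right) = \left(-497 + \sqrt{244155}\right) \left(-588625\right) = 292546625 - 588625 \sqrt{244155}$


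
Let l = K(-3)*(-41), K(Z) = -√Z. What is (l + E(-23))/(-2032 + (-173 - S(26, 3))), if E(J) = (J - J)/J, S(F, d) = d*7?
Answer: -41*I*√3/2226 ≈ -0.031902*I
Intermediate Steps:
S(F, d) = 7*d
E(J) = 0 (E(J) = 0/J = 0)
l = 41*I*√3 (l = -√(-3)*(-41) = -I*√3*(-41) = 41*I*√3 ≈ 71.014*I)
(l + E(-23))/(-2032 + (-173 - S(26, 3))) = (41*I*√3 + 0)/(-2032 + (-173 - 7*3)) = (41*I*√3)/(-2032 + (-173 - 1*21)) = (41*I*√3)/(-2032 + (-173 - 21)) = (41*I*√3)/(-2032 - 194) = (41*I*√3)/(-2226) = (41*I*√3)*(-1/2226) = -41*I*√3/2226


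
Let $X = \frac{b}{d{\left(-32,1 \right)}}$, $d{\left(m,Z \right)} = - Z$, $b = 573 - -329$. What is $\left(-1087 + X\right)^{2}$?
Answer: $3956121$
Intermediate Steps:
$b = 902$ ($b = 573 + 329 = 902$)
$X = -902$ ($X = \frac{902}{\left(-1\right) 1} = \frac{902}{-1} = 902 \left(-1\right) = -902$)
$\left(-1087 + X\right)^{2} = \left(-1087 - 902\right)^{2} = \left(-1989\right)^{2} = 3956121$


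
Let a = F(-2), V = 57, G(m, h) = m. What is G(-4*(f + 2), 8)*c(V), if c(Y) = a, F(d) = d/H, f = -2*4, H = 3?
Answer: -16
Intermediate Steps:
f = -8
F(d) = d/3
a = -2/3 (a = (1/3)*(-2) = -2/3 ≈ -0.66667)
c(Y) = -2/3
G(-4*(f + 2), 8)*c(V) = -4*(-8 + 2)*(-2/3) = -4*(-6)*(-2/3) = 24*(-2/3) = -16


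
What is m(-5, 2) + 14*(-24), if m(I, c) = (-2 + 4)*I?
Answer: -346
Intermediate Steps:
m(I, c) = 2*I
m(-5, 2) + 14*(-24) = 2*(-5) + 14*(-24) = -10 - 336 = -346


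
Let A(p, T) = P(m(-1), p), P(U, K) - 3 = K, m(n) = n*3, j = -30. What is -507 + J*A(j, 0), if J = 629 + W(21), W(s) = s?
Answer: -18057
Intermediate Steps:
m(n) = 3*n
P(U, K) = 3 + K
A(p, T) = 3 + p
J = 650 (J = 629 + 21 = 650)
-507 + J*A(j, 0) = -507 + 650*(3 - 30) = -507 + 650*(-27) = -507 - 17550 = -18057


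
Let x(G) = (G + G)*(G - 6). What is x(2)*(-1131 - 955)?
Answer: 33376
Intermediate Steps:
x(G) = 2*G*(-6 + G) (x(G) = (2*G)*(-6 + G) = 2*G*(-6 + G))
x(2)*(-1131 - 955) = (2*2*(-6 + 2))*(-1131 - 955) = (2*2*(-4))*(-2086) = -16*(-2086) = 33376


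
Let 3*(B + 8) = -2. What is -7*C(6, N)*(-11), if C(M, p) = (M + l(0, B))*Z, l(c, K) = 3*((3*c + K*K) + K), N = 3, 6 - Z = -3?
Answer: 142296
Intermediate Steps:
B = -26/3 (B = -8 + (⅓)*(-2) = -8 - ⅔ = -26/3 ≈ -8.6667)
Z = 9 (Z = 6 - 1*(-3) = 6 + 3 = 9)
l(c, K) = 3*K + 3*K² + 9*c (l(c, K) = 3*((3*c + K²) + K) = 3*((K² + 3*c) + K) = 3*(K + K² + 3*c) = 3*K + 3*K² + 9*c)
C(M, p) = 1794 + 9*M (C(M, p) = (M + (3*(-26/3) + 3*(-26/3)² + 9*0))*9 = (M + (-26 + 3*(676/9) + 0))*9 = (M + (-26 + 676/3 + 0))*9 = (M + 598/3)*9 = (598/3 + M)*9 = 1794 + 9*M)
-7*C(6, N)*(-11) = -7*(1794 + 9*6)*(-11) = -7*(1794 + 54)*(-11) = -7*1848*(-11) = -12936*(-11) = 142296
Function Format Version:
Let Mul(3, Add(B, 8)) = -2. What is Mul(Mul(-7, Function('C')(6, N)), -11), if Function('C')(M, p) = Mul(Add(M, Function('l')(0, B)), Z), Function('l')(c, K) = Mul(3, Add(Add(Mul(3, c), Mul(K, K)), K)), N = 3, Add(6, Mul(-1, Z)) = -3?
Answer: 142296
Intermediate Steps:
B = Rational(-26, 3) (B = Add(-8, Mul(Rational(1, 3), -2)) = Add(-8, Rational(-2, 3)) = Rational(-26, 3) ≈ -8.6667)
Z = 9 (Z = Add(6, Mul(-1, -3)) = Add(6, 3) = 9)
Function('l')(c, K) = Add(Mul(3, K), Mul(3, Pow(K, 2)), Mul(9, c)) (Function('l')(c, K) = Mul(3, Add(Add(Mul(3, c), Pow(K, 2)), K)) = Mul(3, Add(Add(Pow(K, 2), Mul(3, c)), K)) = Mul(3, Add(K, Pow(K, 2), Mul(3, c))) = Add(Mul(3, K), Mul(3, Pow(K, 2)), Mul(9, c)))
Function('C')(M, p) = Add(1794, Mul(9, M)) (Function('C')(M, p) = Mul(Add(M, Add(Mul(3, Rational(-26, 3)), Mul(3, Pow(Rational(-26, 3), 2)), Mul(9, 0))), 9) = Mul(Add(M, Add(-26, Mul(3, Rational(676, 9)), 0)), 9) = Mul(Add(M, Add(-26, Rational(676, 3), 0)), 9) = Mul(Add(M, Rational(598, 3)), 9) = Mul(Add(Rational(598, 3), M), 9) = Add(1794, Mul(9, M)))
Mul(Mul(-7, Function('C')(6, N)), -11) = Mul(Mul(-7, Add(1794, Mul(9, 6))), -11) = Mul(Mul(-7, Add(1794, 54)), -11) = Mul(Mul(-7, 1848), -11) = Mul(-12936, -11) = 142296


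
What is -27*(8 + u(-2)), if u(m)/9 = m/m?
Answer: -459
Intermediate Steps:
u(m) = 9 (u(m) = 9*(m/m) = 9*1 = 9)
-27*(8 + u(-2)) = -27*(8 + 9) = -27*17 = -459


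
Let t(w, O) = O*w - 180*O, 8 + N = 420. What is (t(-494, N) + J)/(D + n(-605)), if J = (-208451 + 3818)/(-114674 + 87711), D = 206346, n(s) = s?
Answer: -7487096911/5547394583 ≈ -1.3497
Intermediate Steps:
N = 412 (N = -8 + 420 = 412)
t(w, O) = -180*O + O*w
J = 204633/26963 (J = -204633/(-26963) = -204633*(-1/26963) = 204633/26963 ≈ 7.5894)
(t(-494, N) + J)/(D + n(-605)) = (412*(-180 - 494) + 204633/26963)/(206346 - 605) = (412*(-674) + 204633/26963)/205741 = (-277688 + 204633/26963)*(1/205741) = -7487096911/26963*1/205741 = -7487096911/5547394583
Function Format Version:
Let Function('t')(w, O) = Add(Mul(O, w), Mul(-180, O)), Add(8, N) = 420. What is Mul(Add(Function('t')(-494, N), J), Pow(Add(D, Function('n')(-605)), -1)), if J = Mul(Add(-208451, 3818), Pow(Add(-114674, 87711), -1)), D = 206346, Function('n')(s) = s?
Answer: Rational(-7487096911, 5547394583) ≈ -1.3497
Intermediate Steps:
N = 412 (N = Add(-8, 420) = 412)
Function('t')(w, O) = Add(Mul(-180, O), Mul(O, w))
J = Rational(204633, 26963) (J = Mul(-204633, Pow(-26963, -1)) = Mul(-204633, Rational(-1, 26963)) = Rational(204633, 26963) ≈ 7.5894)
Mul(Add(Function('t')(-494, N), J), Pow(Add(D, Function('n')(-605)), -1)) = Mul(Add(Mul(412, Add(-180, -494)), Rational(204633, 26963)), Pow(Add(206346, -605), -1)) = Mul(Add(Mul(412, -674), Rational(204633, 26963)), Pow(205741, -1)) = Mul(Add(-277688, Rational(204633, 26963)), Rational(1, 205741)) = Mul(Rational(-7487096911, 26963), Rational(1, 205741)) = Rational(-7487096911, 5547394583)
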